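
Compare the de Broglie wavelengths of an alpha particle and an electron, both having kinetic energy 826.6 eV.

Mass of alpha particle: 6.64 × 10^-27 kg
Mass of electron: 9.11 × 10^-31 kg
The electron has the longer wavelength.

Using λ = h/√(2mKE):

For alpha particle: λ₁ = h/√(2m₁KE) = 5.00 × 10^-13 m
For electron: λ₂ = h/√(2m₂KE) = 4.27 × 10^-11 m

Since λ ∝ 1/√m at constant kinetic energy, the lighter particle has the longer wavelength.

The electron has the longer de Broglie wavelength.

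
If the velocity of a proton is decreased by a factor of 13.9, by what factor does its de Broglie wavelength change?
The wavelength increases by a factor of 13.9.

From λ = h/(mv), the wavelength is inversely proportional to velocity:

λ ∝ 1/v

If v → v/13.9, then λ → 13.9λ

When velocity is decreased by a factor of 13.9, the wavelength increases by a factor of 13.9.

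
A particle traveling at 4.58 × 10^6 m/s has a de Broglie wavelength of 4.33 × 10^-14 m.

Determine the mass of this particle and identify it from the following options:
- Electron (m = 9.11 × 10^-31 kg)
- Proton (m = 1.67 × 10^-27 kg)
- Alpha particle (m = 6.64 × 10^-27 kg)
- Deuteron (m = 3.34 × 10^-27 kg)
The particle is a deuteron.

From λ = h/(mv), solve for mass:

m = h/(λv)
m = (6.626 × 10^-34 J·s) / (4.33 × 10^-14 m × 4.58 × 10^6 m/s)
m = 3.34 × 10^-27 kg

Comparing with the listed masses, this is closest to a deuteron.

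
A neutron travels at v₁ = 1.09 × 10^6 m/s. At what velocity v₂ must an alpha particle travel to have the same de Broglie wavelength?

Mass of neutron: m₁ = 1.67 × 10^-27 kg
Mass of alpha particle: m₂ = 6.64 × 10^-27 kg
v₂ = 2.74 × 10^5 m/s

For equal de Broglie wavelengths: λ₁ = λ₂

h/(m₁v₁) = h/(m₂v₂)
m₁v₁ = m₂v₂
v₂ = v₁ · (m₁/m₂)

v₂ = 1.09 × 10^6 m/s × (1.67 × 10^-27 kg / 6.64 × 10^-27 kg)
v₂ = 2.74 × 10^5 m/s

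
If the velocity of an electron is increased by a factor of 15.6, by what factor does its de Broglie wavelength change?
The wavelength decreases by a factor of 15.6.

From λ = h/(mv), the wavelength is inversely proportional to velocity:

λ ∝ 1/v

If v → 15.6v, then λ → λ/15.6

When velocity is increased by a factor of 15.6, the wavelength decreases by a factor of 15.6.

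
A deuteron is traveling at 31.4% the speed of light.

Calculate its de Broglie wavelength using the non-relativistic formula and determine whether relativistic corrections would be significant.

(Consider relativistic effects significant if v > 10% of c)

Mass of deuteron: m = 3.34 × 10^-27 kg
Yes, relativistic corrections are needed.

Using the non-relativistic de Broglie formula λ = h/(mv):

v = 31.4% × c = 9.413 × 10^7 m/s

λ = h/(mv)
λ = (6.626 × 10^-34 J·s) / (3.34 × 10^-27 kg × 9.413 × 10^7 m/s)
λ = 2.11 × 10^-15 m

Since v = 31.4% of c > 10% of c, relativistic corrections ARE significant and the actual wavelength would differ from this non-relativistic estimate.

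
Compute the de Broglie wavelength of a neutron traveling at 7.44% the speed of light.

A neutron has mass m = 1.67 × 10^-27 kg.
1.78 × 10^-14 m

Using the de Broglie relation λ = h/(mv):

v = 7.44% × c = 2.230 × 10^7 m/s

λ = h/(mv)
λ = (6.626 × 10^-34 J·s) / (1.67 × 10^-27 kg × 2.230 × 10^7 m/s)
λ = 1.78 × 10^-14 m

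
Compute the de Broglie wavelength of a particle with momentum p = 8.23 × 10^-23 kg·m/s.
8.05 × 10^-12 m

Using the de Broglie relation λ = h/p:

λ = h/p
λ = (6.626 × 10^-34 J·s) / (8.23 × 10^-23 kg·m/s)
λ = 8.05 × 10^-12 m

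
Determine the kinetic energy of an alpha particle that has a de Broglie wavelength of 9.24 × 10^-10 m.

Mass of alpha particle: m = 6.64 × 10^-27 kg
3.87 × 10^-23 J (or 2.42 × 10^-4 eV)

From λ = h/√(2mKE), we solve for KE:

λ² = h²/(2mKE)
KE = h²/(2mλ²)
KE = (6.626 × 10^-34 J·s)² / (2 × 6.64 × 10^-27 kg × (9.24 × 10^-10 m)²)
KE = 3.87 × 10^-23 J
KE = 2.42 × 10^-4 eV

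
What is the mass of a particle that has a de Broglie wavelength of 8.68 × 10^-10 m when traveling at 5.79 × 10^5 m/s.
1.32 × 10^-30 kg

From the de Broglie relation λ = h/(mv), we solve for m:

m = h/(λv)
m = (6.626 × 10^-34 J·s) / (8.68 × 10^-10 m × 5.79 × 10^5 m/s)
m = 1.32 × 10^-30 kg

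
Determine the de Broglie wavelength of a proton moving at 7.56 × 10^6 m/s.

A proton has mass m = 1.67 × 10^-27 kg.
5.25 × 10^-14 m

Using the de Broglie relation λ = h/(mv):

λ = h/(mv)
λ = (6.626 × 10^-34 J·s) / (1.67 × 10^-27 kg × 7.56 × 10^6 m/s)
λ = 5.25 × 10^-14 m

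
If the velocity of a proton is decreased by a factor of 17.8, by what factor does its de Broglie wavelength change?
The wavelength increases by a factor of 17.8.

From λ = h/(mv), the wavelength is inversely proportional to velocity:

λ ∝ 1/v

If v → v/17.8, then λ → 17.8λ

When velocity is decreased by a factor of 17.8, the wavelength increases by a factor of 17.8.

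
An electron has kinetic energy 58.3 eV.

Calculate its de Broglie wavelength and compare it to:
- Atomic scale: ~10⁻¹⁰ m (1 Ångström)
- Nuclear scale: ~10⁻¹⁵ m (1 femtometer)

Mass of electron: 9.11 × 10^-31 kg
λ = 1.61 × 10^-10 m, which is larger than typical atomic dimensions (~1 Å).

Using λ = h/√(2mKE):

KE = 58.3 eV = 9.341 × 10^-18 J

λ = h/√(2mKE)
λ = (6.626 × 10^-34 J·s) / √(2 × 9.11 × 10^-31 kg × 9.341 × 10^-18 J)
λ = 1.61 × 10^-10 m

Comparison:
- Atomic scale (10⁻¹⁰ m): λ is 1.6× this size
- Nuclear scale (10⁻¹⁵ m): λ is 1.6e+05× this size

The wavelength is larger than typical atomic dimensions (~1 Å).

This wavelength is significant for atomic-scale phenomena like electron diffraction from crystal lattices.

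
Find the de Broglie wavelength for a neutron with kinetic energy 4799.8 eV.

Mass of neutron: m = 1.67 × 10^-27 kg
4.13 × 10^-13 m

Using λ = h/√(2mKE):

First convert KE to Joules: KE = 4799.8 eV = 7.690 × 10^-16 J

λ = h/√(2mKE)
λ = (6.626 × 10^-34 J·s) / √(2 × 1.67 × 10^-27 kg × 7.690 × 10^-16 J)
λ = 4.13 × 10^-13 m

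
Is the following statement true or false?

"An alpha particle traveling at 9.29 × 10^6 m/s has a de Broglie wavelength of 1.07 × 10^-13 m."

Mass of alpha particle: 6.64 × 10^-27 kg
False

The claim is incorrect.

Using λ = h/(mv):
λ = (6.626 × 10^-34 J·s) / (6.64 × 10^-27 kg × 9.29 × 10^6 m/s)
λ = 1.07 × 10^-14 m

The actual wavelength differs from the claimed 1.07 × 10^-13 m.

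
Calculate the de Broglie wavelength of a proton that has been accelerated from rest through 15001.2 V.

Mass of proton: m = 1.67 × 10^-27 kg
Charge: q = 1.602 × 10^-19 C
2.34 × 10^-13 m

When a particle is accelerated through voltage V, it gains kinetic energy KE = qV.

The de Broglie wavelength is then λ = h/√(2mqV):

λ = h/√(2mqV)
λ = (6.626 × 10^-34 J·s) / √(2 × 1.67 × 10^-27 kg × 1.602 × 10^-19 C × 15001.2 V)
λ = 2.34 × 10^-13 m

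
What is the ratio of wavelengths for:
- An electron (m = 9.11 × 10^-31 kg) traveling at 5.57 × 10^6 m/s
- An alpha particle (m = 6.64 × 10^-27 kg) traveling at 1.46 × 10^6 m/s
λ₁/λ₂ = 1.91 × 10^3

Using λ = h/(mv):

λ₁ = h/(m₁v₁) = 1.31 × 10^-10 m
λ₂ = h/(m₂v₂) = 6.83 × 10^-14 m

Ratio λ₁/λ₂ = (m₂v₂)/(m₁v₁)
         = (6.64 × 10^-27 kg × 1.46 × 10^6 m/s) / (9.11 × 10^-31 kg × 5.57 × 10^6 m/s)
         = 1.91 × 10^3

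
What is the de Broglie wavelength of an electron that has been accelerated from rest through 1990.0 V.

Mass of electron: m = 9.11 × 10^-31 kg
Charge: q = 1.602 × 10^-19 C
2.75 × 10^-11 m

When a particle is accelerated through voltage V, it gains kinetic energy KE = qV.

The de Broglie wavelength is then λ = h/√(2mqV):

λ = h/√(2mqV)
λ = (6.626 × 10^-34 J·s) / √(2 × 9.11 × 10^-31 kg × 1.602 × 10^-19 C × 1990.0 V)
λ = 2.75 × 10^-11 m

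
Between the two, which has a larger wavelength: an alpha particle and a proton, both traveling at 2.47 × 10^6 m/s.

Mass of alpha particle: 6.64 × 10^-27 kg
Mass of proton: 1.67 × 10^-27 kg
The proton has the longer wavelength.

Using λ = h/(mv), since both particles have the same velocity, the wavelength depends only on mass.

For alpha particle: λ₁ = h/(m₁v) = 4.04 × 10^-14 m
For proton: λ₂ = h/(m₂v) = 1.61 × 10^-13 m

Since λ ∝ 1/m at constant velocity, the lighter particle has the longer wavelength.

The proton has the longer de Broglie wavelength.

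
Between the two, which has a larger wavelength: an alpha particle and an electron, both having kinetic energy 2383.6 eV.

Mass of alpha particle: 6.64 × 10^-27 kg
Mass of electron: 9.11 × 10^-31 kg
The electron has the longer wavelength.

Using λ = h/√(2mKE):

For alpha particle: λ₁ = h/√(2m₁KE) = 2.94 × 10^-13 m
For electron: λ₂ = h/√(2m₂KE) = 2.51 × 10^-11 m

Since λ ∝ 1/√m at constant kinetic energy, the lighter particle has the longer wavelength.

The electron has the longer de Broglie wavelength.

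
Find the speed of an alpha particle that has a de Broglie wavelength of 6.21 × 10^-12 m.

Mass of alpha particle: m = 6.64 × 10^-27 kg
1.61 × 10^4 m/s

From the de Broglie relation λ = h/(mv), we solve for v:

v = h/(mλ)
v = (6.626 × 10^-34 J·s) / (6.64 × 10^-27 kg × 6.21 × 10^-12 m)
v = 1.61 × 10^4 m/s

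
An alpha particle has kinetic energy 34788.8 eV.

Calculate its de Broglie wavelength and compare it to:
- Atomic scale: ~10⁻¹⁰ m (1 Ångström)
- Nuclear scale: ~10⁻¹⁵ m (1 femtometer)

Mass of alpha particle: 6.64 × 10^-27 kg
λ = 7.70 × 10^-14 m, which is between nuclear and atomic scales.

Using λ = h/√(2mKE):

KE = 34788.8 eV = 5.574 × 10^-15 J

λ = h/√(2mKE)
λ = (6.626 × 10^-34 J·s) / √(2 × 6.64 × 10^-27 kg × 5.574 × 10^-15 J)
λ = 7.70 × 10^-14 m

Comparison:
- Atomic scale (10⁻¹⁰ m): λ is 0.00077× this size
- Nuclear scale (10⁻¹⁵ m): λ is 77× this size

The wavelength is between nuclear and atomic scales.

This wavelength is appropriate for probing atomic structure but too large for nuclear physics experiments.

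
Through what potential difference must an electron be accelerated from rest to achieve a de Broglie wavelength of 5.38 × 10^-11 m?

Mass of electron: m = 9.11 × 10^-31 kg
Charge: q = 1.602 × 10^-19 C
520 V

From λ = h/√(2mqV), we solve for V:

λ² = h²/(2mqV)
V = h²/(2mqλ²)
V = (6.626 × 10^-34 J·s)² / (2 × 9.11 × 10^-31 kg × 1.602 × 10^-19 C × (5.38 × 10^-11 m)²)
V = 520 V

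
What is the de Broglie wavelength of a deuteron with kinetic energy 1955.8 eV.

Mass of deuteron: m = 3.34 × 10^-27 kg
4.58 × 10^-13 m

Using λ = h/√(2mKE):

First convert KE to Joules: KE = 1955.8 eV = 3.134 × 10^-16 J

λ = h/√(2mKE)
λ = (6.626 × 10^-34 J·s) / √(2 × 3.34 × 10^-27 kg × 3.134 × 10^-16 J)
λ = 4.58 × 10^-13 m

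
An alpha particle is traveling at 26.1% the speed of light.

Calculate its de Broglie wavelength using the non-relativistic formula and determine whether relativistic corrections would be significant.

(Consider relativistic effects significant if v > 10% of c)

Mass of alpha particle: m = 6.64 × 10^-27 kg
Yes, relativistic corrections are needed.

Using the non-relativistic de Broglie formula λ = h/(mv):

v = 26.1% × c = 7.825 × 10^7 m/s

λ = h/(mv)
λ = (6.626 × 10^-34 J·s) / (6.64 × 10^-27 kg × 7.825 × 10^7 m/s)
λ = 1.28 × 10^-15 m

Since v = 26.1% of c > 10% of c, relativistic corrections ARE significant and the actual wavelength would differ from this non-relativistic estimate.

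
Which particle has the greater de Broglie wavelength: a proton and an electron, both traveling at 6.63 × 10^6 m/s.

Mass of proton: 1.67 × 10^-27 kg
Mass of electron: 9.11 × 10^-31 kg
The electron has the longer wavelength.

Using λ = h/(mv), since both particles have the same velocity, the wavelength depends only on mass.

For proton: λ₁ = h/(m₁v) = 5.98 × 10^-14 m
For electron: λ₂ = h/(m₂v) = 1.10 × 10^-10 m

Since λ ∝ 1/m at constant velocity, the lighter particle has the longer wavelength.

The electron has the longer de Broglie wavelength.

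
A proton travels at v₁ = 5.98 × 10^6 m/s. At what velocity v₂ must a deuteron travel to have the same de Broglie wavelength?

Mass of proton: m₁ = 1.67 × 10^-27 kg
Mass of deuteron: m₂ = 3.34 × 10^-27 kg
v₂ = 2.99 × 10^6 m/s

For equal de Broglie wavelengths: λ₁ = λ₂

h/(m₁v₁) = h/(m₂v₂)
m₁v₁ = m₂v₂
v₂ = v₁ · (m₁/m₂)

v₂ = 5.98 × 10^6 m/s × (1.67 × 10^-27 kg / 3.34 × 10^-27 kg)
v₂ = 2.99 × 10^6 m/s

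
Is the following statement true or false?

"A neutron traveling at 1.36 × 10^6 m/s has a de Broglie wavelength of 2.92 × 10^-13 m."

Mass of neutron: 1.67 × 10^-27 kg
True

The claim is correct.

Using λ = h/(mv):
λ = (6.626 × 10^-34 J·s) / (1.67 × 10^-27 kg × 1.36 × 10^6 m/s)
λ = 2.92 × 10^-13 m

This matches the claimed value.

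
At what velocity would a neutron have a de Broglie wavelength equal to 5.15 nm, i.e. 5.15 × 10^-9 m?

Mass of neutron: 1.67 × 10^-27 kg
7.70 × 10^1 m/s

From λ = h/(mv), solve for v:

v = h/(mλ)
v = (6.626 × 10^-34 J·s) / (1.67 × 10^-27 kg × 5.15 × 10^-9 m)
v = 7.70 × 10^1 m/s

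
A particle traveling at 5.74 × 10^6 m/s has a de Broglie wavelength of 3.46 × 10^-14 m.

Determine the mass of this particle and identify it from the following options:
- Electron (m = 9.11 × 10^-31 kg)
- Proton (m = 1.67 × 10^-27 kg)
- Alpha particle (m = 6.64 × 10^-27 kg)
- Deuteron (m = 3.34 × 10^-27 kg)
The particle is a deuteron.

From λ = h/(mv), solve for mass:

m = h/(λv)
m = (6.626 × 10^-34 J·s) / (3.46 × 10^-14 m × 5.74 × 10^6 m/s)
m = 3.34 × 10^-27 kg

Comparing with the listed masses, this is closest to a deuteron.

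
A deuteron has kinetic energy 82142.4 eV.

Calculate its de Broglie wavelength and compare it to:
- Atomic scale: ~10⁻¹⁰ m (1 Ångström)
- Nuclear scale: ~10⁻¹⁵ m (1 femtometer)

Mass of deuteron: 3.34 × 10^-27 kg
λ = 7.07 × 10^-14 m, which is between nuclear and atomic scales.

Using λ = h/√(2mKE):

KE = 82142.4 eV = 1.316 × 10^-14 J

λ = h/√(2mKE)
λ = (6.626 × 10^-34 J·s) / √(2 × 3.34 × 10^-27 kg × 1.316 × 10^-14 J)
λ = 7.07 × 10^-14 m

Comparison:
- Atomic scale (10⁻¹⁰ m): λ is 0.00071× this size
- Nuclear scale (10⁻¹⁵ m): λ is 71× this size

The wavelength is between nuclear and atomic scales.

This wavelength is appropriate for probing atomic structure but too large for nuclear physics experiments.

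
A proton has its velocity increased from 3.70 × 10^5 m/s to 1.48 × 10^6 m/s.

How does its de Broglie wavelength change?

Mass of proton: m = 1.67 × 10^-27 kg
The wavelength decreases by a factor of 4.

Using λ = h/(mv):

Initial wavelength: λ₁ = h/(mv₁) = 1.07 × 10^-12 m
Final wavelength: λ₂ = h/(mv₂) = 2.68 × 10^-13 m

Since λ ∝ 1/v, when velocity increases by a factor of 4, the wavelength decreases by a factor of 4.

λ₂/λ₁ = v₁/v₂ = 1/4

The wavelength decreases by a factor of 4.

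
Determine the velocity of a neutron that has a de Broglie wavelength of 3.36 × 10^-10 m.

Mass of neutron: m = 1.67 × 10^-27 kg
1.18 × 10^3 m/s

From the de Broglie relation λ = h/(mv), we solve for v:

v = h/(mλ)
v = (6.626 × 10^-34 J·s) / (1.67 × 10^-27 kg × 3.36 × 10^-10 m)
v = 1.18 × 10^3 m/s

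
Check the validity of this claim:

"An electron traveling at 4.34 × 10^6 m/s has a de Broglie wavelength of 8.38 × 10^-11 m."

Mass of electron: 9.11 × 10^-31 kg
False

The claim is incorrect.

Using λ = h/(mv):
λ = (6.626 × 10^-34 J·s) / (9.11 × 10^-31 kg × 4.34 × 10^6 m/s)
λ = 1.68 × 10^-10 m

The actual wavelength differs from the claimed 8.38 × 10^-11 m.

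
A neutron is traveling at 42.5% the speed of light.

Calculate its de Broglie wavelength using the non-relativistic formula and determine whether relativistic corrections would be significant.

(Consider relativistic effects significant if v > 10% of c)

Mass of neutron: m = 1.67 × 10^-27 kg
Yes, relativistic corrections are needed.

Using the non-relativistic de Broglie formula λ = h/(mv):

v = 42.5% × c = 1.274 × 10^8 m/s

λ = h/(mv)
λ = (6.626 × 10^-34 J·s) / (1.67 × 10^-27 kg × 1.274 × 10^8 m/s)
λ = 3.11 × 10^-15 m

Since v = 42.5% of c > 10% of c, relativistic corrections ARE significant and the actual wavelength would differ from this non-relativistic estimate.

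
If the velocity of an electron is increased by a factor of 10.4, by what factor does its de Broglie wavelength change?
The wavelength decreases by a factor of 10.4.

From λ = h/(mv), the wavelength is inversely proportional to velocity:

λ ∝ 1/v

If v → 10.4v, then λ → λ/10.4

When velocity is increased by a factor of 10.4, the wavelength decreases by a factor of 10.4.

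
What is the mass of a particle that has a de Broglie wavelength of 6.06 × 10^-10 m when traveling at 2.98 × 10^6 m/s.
3.67 × 10^-31 kg

From the de Broglie relation λ = h/(mv), we solve for m:

m = h/(λv)
m = (6.626 × 10^-34 J·s) / (6.06 × 10^-10 m × 2.98 × 10^6 m/s)
m = 3.67 × 10^-31 kg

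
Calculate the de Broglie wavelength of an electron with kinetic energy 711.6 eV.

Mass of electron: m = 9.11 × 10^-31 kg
4.60 × 10^-11 m

Using λ = h/√(2mKE):

First convert KE to Joules: KE = 711.6 eV = 1.140 × 10^-16 J

λ = h/√(2mKE)
λ = (6.626 × 10^-34 J·s) / √(2 × 9.11 × 10^-31 kg × 1.140 × 10^-16 J)
λ = 4.60 × 10^-11 m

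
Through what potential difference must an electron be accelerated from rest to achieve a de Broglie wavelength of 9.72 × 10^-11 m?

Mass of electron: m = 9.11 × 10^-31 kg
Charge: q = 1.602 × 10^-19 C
159 V

From λ = h/√(2mqV), we solve for V:

λ² = h²/(2mqV)
V = h²/(2mqλ²)
V = (6.626 × 10^-34 J·s)² / (2 × 9.11 × 10^-31 kg × 1.602 × 10^-19 C × (9.72 × 10^-11 m)²)
V = 159 V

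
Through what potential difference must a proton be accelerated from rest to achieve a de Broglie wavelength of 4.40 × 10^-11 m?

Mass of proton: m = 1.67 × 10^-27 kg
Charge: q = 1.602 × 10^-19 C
4.24 × 10^-1 V

From λ = h/√(2mqV), we solve for V:

λ² = h²/(2mqV)
V = h²/(2mqλ²)
V = (6.626 × 10^-34 J·s)² / (2 × 1.67 × 10^-27 kg × 1.602 × 10^-19 C × (4.40 × 10^-11 m)²)
V = 4.24 × 10^-1 V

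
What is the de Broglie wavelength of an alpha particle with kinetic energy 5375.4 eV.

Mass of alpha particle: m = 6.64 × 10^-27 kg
1.96 × 10^-13 m

Using λ = h/√(2mKE):

First convert KE to Joules: KE = 5375.4 eV = 8.612 × 10^-16 J

λ = h/√(2mKE)
λ = (6.626 × 10^-34 J·s) / √(2 × 6.64 × 10^-27 kg × 8.612 × 10^-16 J)
λ = 1.96 × 10^-13 m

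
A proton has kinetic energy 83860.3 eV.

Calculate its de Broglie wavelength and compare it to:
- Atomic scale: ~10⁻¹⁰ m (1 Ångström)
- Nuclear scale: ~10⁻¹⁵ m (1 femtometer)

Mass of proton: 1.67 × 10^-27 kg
λ = 9.89 × 10^-14 m, which is between nuclear and atomic scales.

Using λ = h/√(2mKE):

KE = 83860.3 eV = 1.344 × 10^-14 J

λ = h/√(2mKE)
λ = (6.626 × 10^-34 J·s) / √(2 × 1.67 × 10^-27 kg × 1.344 × 10^-14 J)
λ = 9.89 × 10^-14 m

Comparison:
- Atomic scale (10⁻¹⁰ m): λ is 0.00099× this size
- Nuclear scale (10⁻¹⁵ m): λ is 99× this size

The wavelength is between nuclear and atomic scales.

This wavelength is appropriate for probing atomic structure but too large for nuclear physics experiments.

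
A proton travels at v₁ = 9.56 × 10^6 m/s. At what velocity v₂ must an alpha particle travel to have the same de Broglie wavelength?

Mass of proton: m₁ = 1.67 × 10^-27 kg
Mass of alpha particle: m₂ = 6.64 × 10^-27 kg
v₂ = 2.40 × 10^6 m/s

For equal de Broglie wavelengths: λ₁ = λ₂

h/(m₁v₁) = h/(m₂v₂)
m₁v₁ = m₂v₂
v₂ = v₁ · (m₁/m₂)

v₂ = 9.56 × 10^6 m/s × (1.67 × 10^-27 kg / 6.64 × 10^-27 kg)
v₂ = 2.40 × 10^6 m/s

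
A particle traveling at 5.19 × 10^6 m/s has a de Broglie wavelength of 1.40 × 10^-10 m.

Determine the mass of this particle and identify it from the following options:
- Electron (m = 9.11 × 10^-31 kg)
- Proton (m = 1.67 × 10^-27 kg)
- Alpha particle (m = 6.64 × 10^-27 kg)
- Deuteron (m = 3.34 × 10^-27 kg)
The particle is an electron.

From λ = h/(mv), solve for mass:

m = h/(λv)
m = (6.626 × 10^-34 J·s) / (1.40 × 10^-10 m × 5.19 × 10^6 m/s)
m = 9.12 × 10^-31 kg

Comparing with the listed masses, this is closest to an electron.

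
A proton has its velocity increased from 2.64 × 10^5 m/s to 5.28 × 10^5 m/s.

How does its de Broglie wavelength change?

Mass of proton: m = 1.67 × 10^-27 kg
The wavelength decreases by a factor of 2.

Using λ = h/(mv):

Initial wavelength: λ₁ = h/(mv₁) = 1.50 × 10^-12 m
Final wavelength: λ₂ = h/(mv₂) = 7.51 × 10^-13 m

Since λ ∝ 1/v, when velocity increases by a factor of 2, the wavelength decreases by a factor of 2.

λ₂/λ₁ = v₁/v₂ = 1/2

The wavelength decreases by a factor of 2.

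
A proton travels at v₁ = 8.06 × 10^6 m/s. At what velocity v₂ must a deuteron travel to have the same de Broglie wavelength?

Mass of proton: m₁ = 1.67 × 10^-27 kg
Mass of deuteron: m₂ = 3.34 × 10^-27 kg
v₂ = 4.03 × 10^6 m/s

For equal de Broglie wavelengths: λ₁ = λ₂

h/(m₁v₁) = h/(m₂v₂)
m₁v₁ = m₂v₂
v₂ = v₁ · (m₁/m₂)

v₂ = 8.06 × 10^6 m/s × (1.67 × 10^-27 kg / 3.34 × 10^-27 kg)
v₂ = 4.03 × 10^6 m/s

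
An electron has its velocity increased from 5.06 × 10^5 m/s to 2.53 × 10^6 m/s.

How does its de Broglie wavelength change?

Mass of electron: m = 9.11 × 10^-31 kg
The wavelength decreases by a factor of 5.

Using λ = h/(mv):

Initial wavelength: λ₁ = h/(mv₁) = 1.44 × 10^-9 m
Final wavelength: λ₂ = h/(mv₂) = 2.87 × 10^-10 m

Since λ ∝ 1/v, when velocity increases by a factor of 5, the wavelength decreases by a factor of 5.

λ₂/λ₁ = v₁/v₂ = 1/5

The wavelength decreases by a factor of 5.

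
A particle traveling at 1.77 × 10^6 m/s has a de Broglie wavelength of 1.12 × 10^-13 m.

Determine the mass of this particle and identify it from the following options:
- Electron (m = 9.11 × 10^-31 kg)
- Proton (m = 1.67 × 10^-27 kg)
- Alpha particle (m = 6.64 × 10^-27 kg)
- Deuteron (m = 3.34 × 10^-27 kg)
The particle is a deuteron.

From λ = h/(mv), solve for mass:

m = h/(λv)
m = (6.626 × 10^-34 J·s) / (1.12 × 10^-13 m × 1.77 × 10^6 m/s)
m = 3.34 × 10^-27 kg

Comparing with the listed masses, this is closest to a deuteron.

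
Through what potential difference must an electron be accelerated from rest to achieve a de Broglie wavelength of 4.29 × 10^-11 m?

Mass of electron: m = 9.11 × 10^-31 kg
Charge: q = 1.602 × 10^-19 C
817 V

From λ = h/√(2mqV), we solve for V:

λ² = h²/(2mqV)
V = h²/(2mqλ²)
V = (6.626 × 10^-34 J·s)² / (2 × 9.11 × 10^-31 kg × 1.602 × 10^-19 C × (4.29 × 10^-11 m)²)
V = 817 V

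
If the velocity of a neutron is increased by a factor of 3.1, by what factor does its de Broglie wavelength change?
The wavelength decreases by a factor of 3.1.

From λ = h/(mv), the wavelength is inversely proportional to velocity:

λ ∝ 1/v

If v → 3.1v, then λ → λ/3.1

When velocity is increased by a factor of 3.1, the wavelength decreases by a factor of 3.1.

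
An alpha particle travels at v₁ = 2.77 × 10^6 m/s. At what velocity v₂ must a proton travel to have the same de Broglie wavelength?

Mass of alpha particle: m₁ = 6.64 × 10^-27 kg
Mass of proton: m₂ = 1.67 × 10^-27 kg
v₂ = 1.10 × 10^7 m/s

For equal de Broglie wavelengths: λ₁ = λ₂

h/(m₁v₁) = h/(m₂v₂)
m₁v₁ = m₂v₂
v₂ = v₁ · (m₁/m₂)

v₂ = 2.77 × 10^6 m/s × (6.64 × 10^-27 kg / 1.67 × 10^-27 kg)
v₂ = 1.10 × 10^7 m/s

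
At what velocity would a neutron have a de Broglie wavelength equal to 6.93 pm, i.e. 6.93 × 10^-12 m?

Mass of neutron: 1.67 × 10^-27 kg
5.73 × 10^4 m/s

From λ = h/(mv), solve for v:

v = h/(mλ)
v = (6.626 × 10^-34 J·s) / (1.67 × 10^-27 kg × 6.93 × 10^-12 m)
v = 5.73 × 10^4 m/s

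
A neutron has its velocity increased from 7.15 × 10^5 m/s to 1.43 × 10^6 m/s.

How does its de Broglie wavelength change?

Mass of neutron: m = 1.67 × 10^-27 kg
The wavelength decreases by a factor of 2.

Using λ = h/(mv):

Initial wavelength: λ₁ = h/(mv₁) = 5.55 × 10^-13 m
Final wavelength: λ₂ = h/(mv₂) = 2.77 × 10^-13 m

Since λ ∝ 1/v, when velocity increases by a factor of 2, the wavelength decreases by a factor of 2.

λ₂/λ₁ = v₁/v₂ = 1/2

The wavelength decreases by a factor of 2.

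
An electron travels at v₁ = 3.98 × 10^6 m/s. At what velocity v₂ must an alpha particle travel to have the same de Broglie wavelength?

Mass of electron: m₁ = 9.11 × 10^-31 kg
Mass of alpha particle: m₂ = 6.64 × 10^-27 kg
v₂ = 5.46 × 10^2 m/s

For equal de Broglie wavelengths: λ₁ = λ₂

h/(m₁v₁) = h/(m₂v₂)
m₁v₁ = m₂v₂
v₂ = v₁ · (m₁/m₂)

v₂ = 3.98 × 10^6 m/s × (9.11 × 10^-31 kg / 6.64 × 10^-27 kg)
v₂ = 5.46 × 10^2 m/s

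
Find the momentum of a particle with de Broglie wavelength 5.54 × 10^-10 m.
1.20 × 10^-24 kg·m/s

From the de Broglie relation λ = h/p, we solve for p:

p = h/λ
p = (6.626 × 10^-34 J·s) / (5.54 × 10^-10 m)
p = 1.20 × 10^-24 kg·m/s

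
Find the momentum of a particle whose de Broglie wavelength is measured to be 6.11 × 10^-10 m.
1.08 × 10^-24 kg·m/s

From the de Broglie relation λ = h/p, we solve for p:

p = h/λ
p = (6.626 × 10^-34 J·s) / (6.11 × 10^-10 m)
p = 1.08 × 10^-24 kg·m/s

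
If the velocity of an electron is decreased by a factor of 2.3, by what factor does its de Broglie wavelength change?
The wavelength increases by a factor of 2.3.

From λ = h/(mv), the wavelength is inversely proportional to velocity:

λ ∝ 1/v

If v → v/2.3, then λ → 2.3λ

When velocity is decreased by a factor of 2.3, the wavelength increases by a factor of 2.3.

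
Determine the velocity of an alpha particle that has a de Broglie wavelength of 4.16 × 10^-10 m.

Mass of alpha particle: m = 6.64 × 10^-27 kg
2.40 × 10^2 m/s

From the de Broglie relation λ = h/(mv), we solve for v:

v = h/(mλ)
v = (6.626 × 10^-34 J·s) / (6.64 × 10^-27 kg × 4.16 × 10^-10 m)
v = 2.40 × 10^2 m/s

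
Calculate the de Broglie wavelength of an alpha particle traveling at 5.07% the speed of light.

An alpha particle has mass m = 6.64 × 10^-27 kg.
6.57 × 10^-15 m

Using the de Broglie relation λ = h/(mv):

v = 5.07% × c = 1.520 × 10^7 m/s

λ = h/(mv)
λ = (6.626 × 10^-34 J·s) / (6.64 × 10^-27 kg × 1.520 × 10^7 m/s)
λ = 6.57 × 10^-15 m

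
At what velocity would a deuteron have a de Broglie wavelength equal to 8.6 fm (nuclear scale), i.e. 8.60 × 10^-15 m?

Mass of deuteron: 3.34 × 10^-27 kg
2.31 × 10^7 m/s

From λ = h/(mv), solve for v:

v = h/(mλ)
v = (6.626 × 10^-34 J·s) / (3.34 × 10^-27 kg × 8.60 × 10^-15 m)
v = 2.31 × 10^7 m/s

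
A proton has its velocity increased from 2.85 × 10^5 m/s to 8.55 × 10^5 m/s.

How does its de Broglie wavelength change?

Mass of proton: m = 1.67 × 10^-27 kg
The wavelength decreases by a factor of 3.

Using λ = h/(mv):

Initial wavelength: λ₁ = h/(mv₁) = 1.39 × 10^-12 m
Final wavelength: λ₂ = h/(mv₂) = 4.64 × 10^-13 m

Since λ ∝ 1/v, when velocity increases by a factor of 3, the wavelength decreases by a factor of 3.

λ₂/λ₁ = v₁/v₂ = 1/3

The wavelength decreases by a factor of 3.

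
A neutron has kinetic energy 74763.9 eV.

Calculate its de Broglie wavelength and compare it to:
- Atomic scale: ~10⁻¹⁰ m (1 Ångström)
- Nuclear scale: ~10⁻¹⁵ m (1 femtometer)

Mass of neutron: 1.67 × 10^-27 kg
λ = 1.05 × 10^-13 m, which is between nuclear and atomic scales.

Using λ = h/√(2mKE):

KE = 74763.9 eV = 1.198 × 10^-14 J

λ = h/√(2mKE)
λ = (6.626 × 10^-34 J·s) / √(2 × 1.67 × 10^-27 kg × 1.198 × 10^-14 J)
λ = 1.05 × 10^-13 m

Comparison:
- Atomic scale (10⁻¹⁰ m): λ is 0.001× this size
- Nuclear scale (10⁻¹⁵ m): λ is 1e+02× this size

The wavelength is between nuclear and atomic scales.

This wavelength is appropriate for probing atomic structure but too large for nuclear physics experiments.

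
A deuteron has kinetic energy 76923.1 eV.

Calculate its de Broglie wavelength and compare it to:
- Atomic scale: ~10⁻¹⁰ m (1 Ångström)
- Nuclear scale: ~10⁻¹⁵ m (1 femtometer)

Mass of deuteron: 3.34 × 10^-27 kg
λ = 7.30 × 10^-14 m, which is between nuclear and atomic scales.

Using λ = h/√(2mKE):

KE = 76923.1 eV = 1.232 × 10^-14 J

λ = h/√(2mKE)
λ = (6.626 × 10^-34 J·s) / √(2 × 3.34 × 10^-27 kg × 1.232 × 10^-14 J)
λ = 7.30 × 10^-14 m

Comparison:
- Atomic scale (10⁻¹⁰ m): λ is 0.00073× this size
- Nuclear scale (10⁻¹⁵ m): λ is 73× this size

The wavelength is between nuclear and atomic scales.

This wavelength is appropriate for probing atomic structure but too large for nuclear physics experiments.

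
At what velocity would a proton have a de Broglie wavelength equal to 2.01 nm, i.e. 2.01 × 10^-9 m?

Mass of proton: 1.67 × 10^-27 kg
1.97 × 10^2 m/s

From λ = h/(mv), solve for v:

v = h/(mλ)
v = (6.626 × 10^-34 J·s) / (1.67 × 10^-27 kg × 2.01 × 10^-9 m)
v = 1.97 × 10^2 m/s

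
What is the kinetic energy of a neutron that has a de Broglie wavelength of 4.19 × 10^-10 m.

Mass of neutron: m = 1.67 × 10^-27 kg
7.49 × 10^-22 J (or 4.67 × 10^-3 eV)

From λ = h/√(2mKE), we solve for KE:

λ² = h²/(2mKE)
KE = h²/(2mλ²)
KE = (6.626 × 10^-34 J·s)² / (2 × 1.67 × 10^-27 kg × (4.19 × 10^-10 m)²)
KE = 7.49 × 10^-22 J
KE = 4.67 × 10^-3 eV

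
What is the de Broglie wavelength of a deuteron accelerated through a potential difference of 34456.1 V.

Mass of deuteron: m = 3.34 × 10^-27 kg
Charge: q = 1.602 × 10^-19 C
1.09 × 10^-13 m

When a particle is accelerated through voltage V, it gains kinetic energy KE = qV.

The de Broglie wavelength is then λ = h/√(2mqV):

λ = h/√(2mqV)
λ = (6.626 × 10^-34 J·s) / √(2 × 3.34 × 10^-27 kg × 1.602 × 10^-19 C × 34456.1 V)
λ = 1.09 × 10^-13 m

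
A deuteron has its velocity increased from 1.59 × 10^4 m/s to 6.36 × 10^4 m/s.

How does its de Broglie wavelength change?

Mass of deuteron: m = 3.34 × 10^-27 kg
The wavelength decreases by a factor of 4.

Using λ = h/(mv):

Initial wavelength: λ₁ = h/(mv₁) = 1.25 × 10^-11 m
Final wavelength: λ₂ = h/(mv₂) = 3.12 × 10^-12 m

Since λ ∝ 1/v, when velocity increases by a factor of 4, the wavelength decreases by a factor of 4.

λ₂/λ₁ = v₁/v₂ = 1/4

The wavelength decreases by a factor of 4.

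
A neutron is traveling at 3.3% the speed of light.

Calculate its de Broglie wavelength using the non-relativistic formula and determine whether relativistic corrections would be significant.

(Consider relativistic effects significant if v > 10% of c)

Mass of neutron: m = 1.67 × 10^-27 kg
No, relativistic corrections are not needed.

Using the non-relativistic de Broglie formula λ = h/(mv):

v = 3.3% × c = 9.893 × 10^6 m/s

λ = h/(mv)
λ = (6.626 × 10^-34 J·s) / (1.67 × 10^-27 kg × 9.893 × 10^6 m/s)
λ = 4.01 × 10^-14 m

Since v = 3.3% of c < 10% of c, relativistic corrections are NOT significant and this non-relativistic result is a good approximation.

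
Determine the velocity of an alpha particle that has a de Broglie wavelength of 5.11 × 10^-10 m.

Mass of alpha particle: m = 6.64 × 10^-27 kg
1.95 × 10^2 m/s

From the de Broglie relation λ = h/(mv), we solve for v:

v = h/(mλ)
v = (6.626 × 10^-34 J·s) / (6.64 × 10^-27 kg × 5.11 × 10^-10 m)
v = 1.95 × 10^2 m/s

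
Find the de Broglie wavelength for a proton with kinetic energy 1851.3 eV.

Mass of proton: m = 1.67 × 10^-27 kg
6.66 × 10^-13 m

Using λ = h/√(2mKE):

First convert KE to Joules: KE = 1851.3 eV = 2.966 × 10^-16 J

λ = h/√(2mKE)
λ = (6.626 × 10^-34 J·s) / √(2 × 1.67 × 10^-27 kg × 2.966 × 10^-16 J)
λ = 6.66 × 10^-13 m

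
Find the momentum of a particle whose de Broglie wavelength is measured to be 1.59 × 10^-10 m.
4.17 × 10^-24 kg·m/s

From the de Broglie relation λ = h/p, we solve for p:

p = h/λ
p = (6.626 × 10^-34 J·s) / (1.59 × 10^-10 m)
p = 4.17 × 10^-24 kg·m/s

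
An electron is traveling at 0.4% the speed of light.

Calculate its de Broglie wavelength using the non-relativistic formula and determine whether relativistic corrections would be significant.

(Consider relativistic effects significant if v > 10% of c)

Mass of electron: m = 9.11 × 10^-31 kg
No, relativistic corrections are not needed.

Using the non-relativistic de Broglie formula λ = h/(mv):

v = 0.4% × c = 1.199 × 10^6 m/s

λ = h/(mv)
λ = (6.626 × 10^-34 J·s) / (9.11 × 10^-31 kg × 1.199 × 10^6 m/s)
λ = 6.07 × 10^-10 m

Since v = 0.4% of c < 10% of c, relativistic corrections are NOT significant and this non-relativistic result is a good approximation.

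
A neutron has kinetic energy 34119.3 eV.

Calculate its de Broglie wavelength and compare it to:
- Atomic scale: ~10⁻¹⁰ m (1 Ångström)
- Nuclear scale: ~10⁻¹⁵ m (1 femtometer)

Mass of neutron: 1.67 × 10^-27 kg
λ = 1.55 × 10^-13 m, which is between nuclear and atomic scales.

Using λ = h/√(2mKE):

KE = 34119.3 eV = 5.467 × 10^-15 J

λ = h/√(2mKE)
λ = (6.626 × 10^-34 J·s) / √(2 × 1.67 × 10^-27 kg × 5.467 × 10^-15 J)
λ = 1.55 × 10^-13 m

Comparison:
- Atomic scale (10⁻¹⁰ m): λ is 0.0016× this size
- Nuclear scale (10⁻¹⁵ m): λ is 1.6e+02× this size

The wavelength is between nuclear and atomic scales.

This wavelength is appropriate for probing atomic structure but too large for nuclear physics experiments.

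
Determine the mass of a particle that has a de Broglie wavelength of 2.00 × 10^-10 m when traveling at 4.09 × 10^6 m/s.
8.10 × 10^-31 kg

From the de Broglie relation λ = h/(mv), we solve for m:

m = h/(λv)
m = (6.626 × 10^-34 J·s) / (2.00 × 10^-10 m × 4.09 × 10^6 m/s)
m = 8.10 × 10^-31 kg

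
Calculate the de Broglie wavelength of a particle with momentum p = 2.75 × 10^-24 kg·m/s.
2.41 × 10^-10 m

Using the de Broglie relation λ = h/p:

λ = h/p
λ = (6.626 × 10^-34 J·s) / (2.75 × 10^-24 kg·m/s)
λ = 2.41 × 10^-10 m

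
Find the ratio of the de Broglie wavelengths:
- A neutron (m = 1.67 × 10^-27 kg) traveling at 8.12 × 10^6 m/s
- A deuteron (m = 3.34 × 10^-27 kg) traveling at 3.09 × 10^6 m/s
λ₁/λ₂ = 0.761

Using λ = h/(mv):

λ₁ = h/(m₁v₁) = 4.89 × 10^-14 m
λ₂ = h/(m₂v₂) = 6.42 × 10^-14 m

Ratio λ₁/λ₂ = (m₂v₂)/(m₁v₁)
         = (3.34 × 10^-27 kg × 3.09 × 10^6 m/s) / (1.67 × 10^-27 kg × 8.12 × 10^6 m/s)
         = 0.761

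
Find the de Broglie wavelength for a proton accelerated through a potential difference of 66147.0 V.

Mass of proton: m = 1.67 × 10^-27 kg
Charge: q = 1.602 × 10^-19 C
1.11 × 10^-13 m

When a particle is accelerated through voltage V, it gains kinetic energy KE = qV.

The de Broglie wavelength is then λ = h/√(2mqV):

λ = h/√(2mqV)
λ = (6.626 × 10^-34 J·s) / √(2 × 1.67 × 10^-27 kg × 1.602 × 10^-19 C × 66147.0 V)
λ = 1.11 × 10^-13 m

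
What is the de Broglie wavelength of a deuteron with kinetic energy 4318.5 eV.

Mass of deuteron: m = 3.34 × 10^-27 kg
3.08 × 10^-13 m

Using λ = h/√(2mKE):

First convert KE to Joules: KE = 4318.5 eV = 6.919 × 10^-16 J

λ = h/√(2mKE)
λ = (6.626 × 10^-34 J·s) / √(2 × 3.34 × 10^-27 kg × 6.919 × 10^-16 J)
λ = 3.08 × 10^-13 m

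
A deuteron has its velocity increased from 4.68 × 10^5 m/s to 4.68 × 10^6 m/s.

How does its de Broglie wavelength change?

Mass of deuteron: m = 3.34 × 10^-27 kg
The wavelength decreases by a factor of 10.

Using λ = h/(mv):

Initial wavelength: λ₁ = h/(mv₁) = 4.24 × 10^-13 m
Final wavelength: λ₂ = h/(mv₂) = 4.24 × 10^-14 m

Since λ ∝ 1/v, when velocity increases by a factor of 10, the wavelength decreases by a factor of 10.

λ₂/λ₁ = v₁/v₂ = 1/10

The wavelength decreases by a factor of 10.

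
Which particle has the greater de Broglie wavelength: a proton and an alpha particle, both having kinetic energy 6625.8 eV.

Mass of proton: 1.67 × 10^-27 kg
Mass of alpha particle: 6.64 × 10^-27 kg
The proton has the longer wavelength.

Using λ = h/√(2mKE):

For proton: λ₁ = h/√(2m₁KE) = 3.52 × 10^-13 m
For alpha particle: λ₂ = h/√(2m₂KE) = 1.76 × 10^-13 m

Since λ ∝ 1/√m at constant kinetic energy, the lighter particle has the longer wavelength.

The proton has the longer de Broglie wavelength.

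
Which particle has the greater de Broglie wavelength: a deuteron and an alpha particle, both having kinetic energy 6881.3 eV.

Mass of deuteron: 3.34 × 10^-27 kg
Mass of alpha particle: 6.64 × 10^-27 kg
The deuteron has the longer wavelength.

Using λ = h/√(2mKE):

For deuteron: λ₁ = h/√(2m₁KE) = 2.44 × 10^-13 m
For alpha particle: λ₂ = h/√(2m₂KE) = 1.73 × 10^-13 m

Since λ ∝ 1/√m at constant kinetic energy, the lighter particle has the longer wavelength.

The deuteron has the longer de Broglie wavelength.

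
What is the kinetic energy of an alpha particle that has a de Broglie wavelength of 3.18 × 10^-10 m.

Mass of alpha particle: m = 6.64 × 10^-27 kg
3.27 × 10^-22 J (or 2.04 × 10^-3 eV)

From λ = h/√(2mKE), we solve for KE:

λ² = h²/(2mKE)
KE = h²/(2mλ²)
KE = (6.626 × 10^-34 J·s)² / (2 × 6.64 × 10^-27 kg × (3.18 × 10^-10 m)²)
KE = 3.27 × 10^-22 J
KE = 2.04 × 10^-3 eV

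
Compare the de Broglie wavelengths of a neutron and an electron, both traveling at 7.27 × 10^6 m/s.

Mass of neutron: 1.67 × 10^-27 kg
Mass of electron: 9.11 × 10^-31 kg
The electron has the longer wavelength.

Using λ = h/(mv), since both particles have the same velocity, the wavelength depends only on mass.

For neutron: λ₁ = h/(m₁v) = 5.46 × 10^-14 m
For electron: λ₂ = h/(m₂v) = 1.00 × 10^-10 m

Since λ ∝ 1/m at constant velocity, the lighter particle has the longer wavelength.

The electron has the longer de Broglie wavelength.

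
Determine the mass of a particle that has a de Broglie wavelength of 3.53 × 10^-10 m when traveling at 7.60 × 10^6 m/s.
2.47 × 10^-31 kg

From the de Broglie relation λ = h/(mv), we solve for m:

m = h/(λv)
m = (6.626 × 10^-34 J·s) / (3.53 × 10^-10 m × 7.60 × 10^6 m/s)
m = 2.47 × 10^-31 kg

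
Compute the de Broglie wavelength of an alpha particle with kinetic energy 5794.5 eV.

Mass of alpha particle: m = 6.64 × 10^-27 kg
1.89 × 10^-13 m

Using λ = h/√(2mKE):

First convert KE to Joules: KE = 5794.5 eV = 9.284 × 10^-16 J

λ = h/√(2mKE)
λ = (6.626 × 10^-34 J·s) / √(2 × 6.64 × 10^-27 kg × 9.284 × 10^-16 J)
λ = 1.89 × 10^-13 m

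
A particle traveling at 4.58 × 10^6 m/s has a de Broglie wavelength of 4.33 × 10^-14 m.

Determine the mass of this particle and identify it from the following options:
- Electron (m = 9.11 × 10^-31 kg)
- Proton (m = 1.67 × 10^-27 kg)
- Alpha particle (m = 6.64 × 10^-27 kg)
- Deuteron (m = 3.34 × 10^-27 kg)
The particle is a deuteron.

From λ = h/(mv), solve for mass:

m = h/(λv)
m = (6.626 × 10^-34 J·s) / (4.33 × 10^-14 m × 4.58 × 10^6 m/s)
m = 3.34 × 10^-27 kg

Comparing with the listed masses, this is closest to a deuteron.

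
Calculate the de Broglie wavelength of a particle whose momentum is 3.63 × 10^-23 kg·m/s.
1.83 × 10^-11 m

Using the de Broglie relation λ = h/p:

λ = h/p
λ = (6.626 × 10^-34 J·s) / (3.63 × 10^-23 kg·m/s)
λ = 1.83 × 10^-11 m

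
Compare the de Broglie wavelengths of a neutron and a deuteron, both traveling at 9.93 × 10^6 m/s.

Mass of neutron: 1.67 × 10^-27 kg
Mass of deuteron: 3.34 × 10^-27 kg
The neutron has the longer wavelength.

Using λ = h/(mv), since both particles have the same velocity, the wavelength depends only on mass.

For neutron: λ₁ = h/(m₁v) = 4.00 × 10^-14 m
For deuteron: λ₂ = h/(m₂v) = 2.00 × 10^-14 m

Since λ ∝ 1/m at constant velocity, the lighter particle has the longer wavelength.

The neutron has the longer de Broglie wavelength.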